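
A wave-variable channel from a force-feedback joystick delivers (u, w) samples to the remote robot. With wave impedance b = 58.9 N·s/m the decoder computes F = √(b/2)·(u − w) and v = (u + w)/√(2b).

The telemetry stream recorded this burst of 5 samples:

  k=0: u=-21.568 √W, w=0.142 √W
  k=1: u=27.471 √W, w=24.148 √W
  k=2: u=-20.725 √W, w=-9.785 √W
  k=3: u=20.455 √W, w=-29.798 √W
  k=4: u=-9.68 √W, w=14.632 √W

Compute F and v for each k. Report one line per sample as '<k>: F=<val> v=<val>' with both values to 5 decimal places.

k=0: u−w=-21.71000, u+w=-21.42600; √(b/2)=5.42679, √(2b)=10.85357; F=5.42679×(-21.71)=-117.81551, v=-21.42600/10.85357=-1.97410
k=1: u−w=3.32300, u+w=51.61900; √(b/2)=5.42679, √(2b)=10.85357; F=5.42679×3.323=18.03321, v=51.61900/10.85357=4.75595
k=2: u−w=-10.94000, u+w=-30.51000; √(b/2)=5.42679, √(2b)=10.85357; F=5.42679×(-10.94)=-59.36903, v=-30.51000/10.85357=-2.81106
k=3: u−w=50.25300, u+w=-9.34300; √(b/2)=5.42679, √(2b)=10.85357; F=5.42679×50.253=272.71225, v=-9.34300/10.85357=-0.86082
k=4: u−w=-24.31200, u+w=4.95200; √(b/2)=5.42679, √(2b)=10.85357; F=5.42679×(-24.312)=-131.93601, v=4.95200/10.85357=0.45626

0: F=-117.81551 v=-1.97410
1: F=18.03321 v=4.75595
2: F=-59.36903 v=-2.81106
3: F=272.71225 v=-0.86082
4: F=-131.93601 v=0.45626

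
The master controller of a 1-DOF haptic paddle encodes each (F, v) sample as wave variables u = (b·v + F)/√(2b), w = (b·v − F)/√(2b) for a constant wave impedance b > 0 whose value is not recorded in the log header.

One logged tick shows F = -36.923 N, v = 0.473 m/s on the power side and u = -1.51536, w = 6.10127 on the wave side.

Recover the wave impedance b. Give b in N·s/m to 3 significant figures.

u + w = 4.5859;  u + w = √(2b)·v, so √(2b) = 4.5859/0.473 = 9.6954.
b = (√(2b))²/2 = 94.0002/2 = 47.0001.
(Check via u − w = 2F/√(2b): u − w = -7.6166, 2F/√(2b) = -7.6166.)

b = 47 N·s/m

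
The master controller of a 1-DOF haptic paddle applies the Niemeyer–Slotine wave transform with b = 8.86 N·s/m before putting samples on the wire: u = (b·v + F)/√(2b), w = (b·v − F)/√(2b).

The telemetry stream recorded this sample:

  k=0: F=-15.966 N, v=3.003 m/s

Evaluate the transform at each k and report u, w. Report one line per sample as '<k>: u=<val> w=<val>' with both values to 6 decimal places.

0: u=2.527746 w=10.113422

k=0: b·v=8.86×3.003=26.606580; √(2b)=4.209513; u=(26.606580+(-15.966))/4.209513=2.527746, w=(26.606580−(-15.966))/4.209513=10.113422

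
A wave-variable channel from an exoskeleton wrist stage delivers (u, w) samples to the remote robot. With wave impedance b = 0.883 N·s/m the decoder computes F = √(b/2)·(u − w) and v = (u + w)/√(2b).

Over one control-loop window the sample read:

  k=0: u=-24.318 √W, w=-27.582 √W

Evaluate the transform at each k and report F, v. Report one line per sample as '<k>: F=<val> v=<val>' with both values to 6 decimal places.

k=0: u−w=3.264000, u+w=-51.900000; √(b/2)=0.664455, √(2b)=1.328909; F=0.664455×3.264=2.168780, v=-51.900000/1.328909=-39.054583

0: F=2.168780 v=-39.054583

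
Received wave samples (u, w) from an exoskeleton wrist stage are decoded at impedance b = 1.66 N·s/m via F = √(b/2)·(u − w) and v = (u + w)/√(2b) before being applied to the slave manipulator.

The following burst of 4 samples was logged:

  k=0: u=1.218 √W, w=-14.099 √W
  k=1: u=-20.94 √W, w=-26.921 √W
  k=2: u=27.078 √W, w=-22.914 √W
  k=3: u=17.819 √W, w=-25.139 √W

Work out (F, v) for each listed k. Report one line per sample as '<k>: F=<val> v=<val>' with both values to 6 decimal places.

0: F=13.954451 v=-7.069367
1: F=5.448950 v=-26.267136
2: F=45.544880 v=2.285292
3: F=39.136601 v=-4.017372

k=0: u−w=15.317000, u+w=-12.881000; √(b/2)=0.911043, √(2b)=1.822087; F=0.911043×15.317=13.954451, v=-12.881000/1.822087=-7.069367
k=1: u−w=5.981000, u+w=-47.861000; √(b/2)=0.911043, √(2b)=1.822087; F=0.911043×5.981=5.448950, v=-47.861000/1.822087=-26.267136
k=2: u−w=49.992000, u+w=4.164000; √(b/2)=0.911043, √(2b)=1.822087; F=0.911043×49.992=45.544880, v=4.164000/1.822087=2.285292
k=3: u−w=42.958000, u+w=-7.320000; √(b/2)=0.911043, √(2b)=1.822087; F=0.911043×42.958=39.136601, v=-7.320000/1.822087=-4.017372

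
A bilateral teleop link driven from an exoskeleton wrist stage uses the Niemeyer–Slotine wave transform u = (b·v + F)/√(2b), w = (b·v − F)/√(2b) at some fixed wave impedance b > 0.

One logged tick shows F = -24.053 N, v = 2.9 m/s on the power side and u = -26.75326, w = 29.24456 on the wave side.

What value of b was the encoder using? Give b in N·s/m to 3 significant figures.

b = 0.369 N·s/m

u + w = 2.49130;  u + w = √(2b)·v, so √(2b) = 2.49130/2.9 = 0.85907.
b = (√(2b))²/2 = 0.73800/2 = 0.36900.
(Check via u − w = 2F/√(2b): u − w = -55.99782, 2F/√(2b) = -55.99783.)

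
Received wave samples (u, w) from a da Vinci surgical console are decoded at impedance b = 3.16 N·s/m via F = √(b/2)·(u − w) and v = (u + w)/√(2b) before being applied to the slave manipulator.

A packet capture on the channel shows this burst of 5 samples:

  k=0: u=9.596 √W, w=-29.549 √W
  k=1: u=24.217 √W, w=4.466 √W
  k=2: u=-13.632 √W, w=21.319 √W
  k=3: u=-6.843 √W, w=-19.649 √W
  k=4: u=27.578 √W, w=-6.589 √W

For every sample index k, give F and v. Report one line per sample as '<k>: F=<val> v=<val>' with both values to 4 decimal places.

k=0: u−w=39.1450, u+w=-19.9530; √(b/2)=1.2570, √(2b)=2.5140; F=1.2570×39.145=49.2045, v=-19.9530/2.5140=-7.9369
k=1: u−w=19.7510, u+w=28.6830; √(b/2)=1.2570, √(2b)=2.5140; F=1.2570×19.751=24.8266, v=28.6830/2.5140=11.4095
k=2: u−w=-34.9510, u+w=7.6870; √(b/2)=1.2570, √(2b)=2.5140; F=1.2570×(-34.951)=-43.9327, v=7.6870/2.5140=3.0577
k=3: u−w=12.8060, u+w=-26.4920; √(b/2)=1.2570, √(2b)=2.5140; F=1.2570×12.806=16.0969, v=-26.4920/2.5140=-10.5380
k=4: u−w=34.1670, u+w=20.9890; √(b/2)=1.2570, √(2b)=2.5140; F=1.2570×34.167=42.9473, v=20.9890/2.5140=8.3490

0: F=49.2045 v=-7.9369
1: F=24.8266 v=11.4095
2: F=-43.9327 v=3.0577
3: F=16.0969 v=-10.5380
4: F=42.9473 v=8.3490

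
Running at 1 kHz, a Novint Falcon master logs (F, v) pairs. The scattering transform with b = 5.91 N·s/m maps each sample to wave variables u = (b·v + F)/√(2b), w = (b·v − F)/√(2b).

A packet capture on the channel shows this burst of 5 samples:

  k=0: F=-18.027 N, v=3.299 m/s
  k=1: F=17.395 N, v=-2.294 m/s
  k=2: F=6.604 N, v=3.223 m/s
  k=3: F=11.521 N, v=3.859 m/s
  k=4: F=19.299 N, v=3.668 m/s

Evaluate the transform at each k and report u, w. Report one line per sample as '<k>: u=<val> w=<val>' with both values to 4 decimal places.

0: u=0.4276 w=10.9144
1: u=1.1162 w=-9.0030
2: u=7.4612 w=3.6195
3: u=9.9847 w=3.2826
4: u=11.9187 w=0.6919

k=0: b·v=5.91×3.299=19.4971; √(2b)=3.4380; u=(19.4971+(-18.027))/3.4380=0.4276, w=(19.4971−(-18.027))/3.4380=10.9144
k=1: b·v=5.91×(-2.294)=-13.5575; √(2b)=3.4380; u=(-13.5575+17.395)/3.4380=1.1162, w=(-13.5575−17.395)/3.4380=-9.0030
k=2: b·v=5.91×3.223=19.0479; √(2b)=3.4380; u=(19.0479+6.604)/3.4380=7.4612, w=(19.0479−6.604)/3.4380=3.6195
k=3: b·v=5.91×3.859=22.8067; √(2b)=3.4380; u=(22.8067+11.521)/3.4380=9.9847, w=(22.8067−11.521)/3.4380=3.2826
k=4: b·v=5.91×3.668=21.6779; √(2b)=3.4380; u=(21.6779+19.299)/3.4380=11.9187, w=(21.6779−19.299)/3.4380=0.6919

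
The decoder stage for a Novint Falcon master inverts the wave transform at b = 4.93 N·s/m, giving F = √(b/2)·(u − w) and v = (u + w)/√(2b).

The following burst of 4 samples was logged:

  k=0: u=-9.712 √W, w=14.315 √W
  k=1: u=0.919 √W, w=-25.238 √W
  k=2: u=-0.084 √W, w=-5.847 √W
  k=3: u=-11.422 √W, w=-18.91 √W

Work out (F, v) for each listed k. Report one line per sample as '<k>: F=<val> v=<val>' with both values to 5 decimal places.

k=0: u−w=-24.02700, u+w=4.60300; √(b/2)=1.57003, √(2b)=3.14006; F=1.57003×(-24.027)=-37.72316, v=4.60300/3.14006=1.46589
k=1: u−w=26.15700, u+w=-24.31900; √(b/2)=1.57003, √(2b)=3.14006; F=1.57003×26.157=41.06732, v=-24.31900/3.14006=-7.74475
k=2: u−w=5.76300, u+w=-5.93100; √(b/2)=1.57003, √(2b)=3.14006; F=1.57003×5.763=9.04809, v=-5.93100/3.14006=-1.88882
k=3: u−w=7.48800, u+w=-30.33200; √(b/2)=1.57003, √(2b)=3.14006; F=1.57003×7.488=11.75640, v=-30.33200/3.14006=-9.65968

0: F=-37.72316 v=1.46589
1: F=41.06732 v=-7.74475
2: F=9.04809 v=-1.88882
3: F=11.75640 v=-9.65968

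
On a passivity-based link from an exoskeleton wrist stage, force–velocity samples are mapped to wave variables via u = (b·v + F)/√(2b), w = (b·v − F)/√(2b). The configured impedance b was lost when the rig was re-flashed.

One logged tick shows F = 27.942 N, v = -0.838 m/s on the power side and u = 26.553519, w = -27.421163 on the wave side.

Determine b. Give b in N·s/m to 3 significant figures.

u + w = -0.867644;  u + w = √(2b)·v, so √(2b) = -0.867644/(-0.838) = 1.035375.
b = (√(2b))²/2 = 1.072001/2 = 0.536000.
(Check via u − w = 2F/√(2b): u − w = 53.974682, 2F/√(2b) = 53.974662.)

b = 0.536 N·s/m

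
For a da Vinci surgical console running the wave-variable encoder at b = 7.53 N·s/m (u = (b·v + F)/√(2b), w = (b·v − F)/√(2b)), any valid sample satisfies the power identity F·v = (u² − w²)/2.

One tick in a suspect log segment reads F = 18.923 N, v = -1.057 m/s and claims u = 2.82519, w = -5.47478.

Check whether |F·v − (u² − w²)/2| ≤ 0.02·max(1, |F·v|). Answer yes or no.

no

F·v = 18.923×(-1.057) = -20.00161 W.
(u² − w²)/2 = (7.98170 − 29.97322)/2 = -10.99576 W.
|Δ| = 9.00585;  2% of max(1, |F·v|) = 0.40003.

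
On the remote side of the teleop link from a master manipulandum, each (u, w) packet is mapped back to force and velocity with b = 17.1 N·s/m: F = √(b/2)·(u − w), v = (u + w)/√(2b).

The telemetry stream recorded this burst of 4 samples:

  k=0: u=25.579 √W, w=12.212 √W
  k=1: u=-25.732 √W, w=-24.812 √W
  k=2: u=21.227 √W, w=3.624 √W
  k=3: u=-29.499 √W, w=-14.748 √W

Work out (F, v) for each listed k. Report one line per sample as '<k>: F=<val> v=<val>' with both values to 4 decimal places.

0: F=39.0856 v=6.4621
1: F=-2.6901 v=-8.6428
2: F=51.4718 v=4.2494
3: F=-43.1325 v=-7.5661

k=0: u−w=13.3670, u+w=37.7910; √(b/2)=2.9240, √(2b)=5.8481; F=2.9240×13.367=39.0856, v=37.7910/5.8481=6.4621
k=1: u−w=-0.9200, u+w=-50.5440; √(b/2)=2.9240, √(2b)=5.8481; F=2.9240×(-0.92)=-2.6901, v=-50.5440/5.8481=-8.6428
k=2: u−w=17.6030, u+w=24.8510; √(b/2)=2.9240, √(2b)=5.8481; F=2.9240×17.603=51.4718, v=24.8510/5.8481=4.2494
k=3: u−w=-14.7510, u+w=-44.2470; √(b/2)=2.9240, √(2b)=5.8481; F=2.9240×(-14.751)=-43.1325, v=-44.2470/5.8481=-7.5661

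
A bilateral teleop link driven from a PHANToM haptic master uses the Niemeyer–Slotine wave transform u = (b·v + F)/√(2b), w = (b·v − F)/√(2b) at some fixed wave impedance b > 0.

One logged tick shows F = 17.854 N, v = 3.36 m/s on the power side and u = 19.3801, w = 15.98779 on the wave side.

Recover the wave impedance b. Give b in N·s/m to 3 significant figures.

u + w = 35.3679;  u + w = √(2b)·v, so √(2b) = 35.3679/3.36 = 10.5262.
b = (√(2b))²/2 = 110.8000/2 = 55.4000.
(Check via u − w = 2F/√(2b): u − w = 3.3923, 2F/√(2b) = 3.3923.)

b = 55.4 N·s/m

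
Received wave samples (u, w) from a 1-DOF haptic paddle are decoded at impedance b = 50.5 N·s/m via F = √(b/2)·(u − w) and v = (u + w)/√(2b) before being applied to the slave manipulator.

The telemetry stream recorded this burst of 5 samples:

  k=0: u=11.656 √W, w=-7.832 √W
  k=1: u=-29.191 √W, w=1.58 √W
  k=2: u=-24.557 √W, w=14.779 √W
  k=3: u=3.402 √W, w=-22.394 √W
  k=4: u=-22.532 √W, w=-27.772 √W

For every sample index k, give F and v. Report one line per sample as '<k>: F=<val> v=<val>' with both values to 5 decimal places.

k=0: u−w=19.48800, u+w=3.82400; √(b/2)=5.02494, √(2b)=10.04988; F=5.02494×19.488=97.92599, v=3.82400/10.04988=0.38050
k=1: u−w=-30.77100, u+w=-27.61100; √(b/2)=5.02494, √(2b)=10.04988; F=5.02494×(-30.771)=-154.62236, v=-27.61100/10.04988=-2.74740
k=2: u−w=-39.33600, u+w=-9.77800; √(b/2)=5.02494, √(2b)=10.04988; F=5.02494×(-39.336)=-197.66095, v=-9.77800/10.04988=-0.97295
k=3: u−w=25.79600, u+w=-18.99200; √(b/2)=5.02494, √(2b)=10.04988; F=5.02494×25.796=129.62330, v=-18.99200/10.04988=-1.88977
k=4: u−w=5.24000, u+w=-50.30400; √(b/2)=5.02494, √(2b)=10.04988; F=5.02494×5.24=26.33067, v=-50.30400/10.04988=-5.00544

0: F=97.92599 v=0.38050
1: F=-154.62236 v=-2.74740
2: F=-197.66095 v=-0.97295
3: F=129.62330 v=-1.88977
4: F=26.33067 v=-5.00544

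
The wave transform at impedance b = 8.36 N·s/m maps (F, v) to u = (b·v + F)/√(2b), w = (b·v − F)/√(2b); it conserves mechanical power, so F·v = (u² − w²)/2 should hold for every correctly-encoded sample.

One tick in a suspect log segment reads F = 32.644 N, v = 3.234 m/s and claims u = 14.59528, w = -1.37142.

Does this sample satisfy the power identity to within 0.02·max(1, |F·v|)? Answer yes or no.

F·v = 32.644×3.234 = 105.57070 W.
(u² − w²)/2 = (213.02220 − 1.88079)/2 = 105.57070 W.
|Δ| = 0.00001;  2% of max(1, |F·v|) = 2.11141.

yes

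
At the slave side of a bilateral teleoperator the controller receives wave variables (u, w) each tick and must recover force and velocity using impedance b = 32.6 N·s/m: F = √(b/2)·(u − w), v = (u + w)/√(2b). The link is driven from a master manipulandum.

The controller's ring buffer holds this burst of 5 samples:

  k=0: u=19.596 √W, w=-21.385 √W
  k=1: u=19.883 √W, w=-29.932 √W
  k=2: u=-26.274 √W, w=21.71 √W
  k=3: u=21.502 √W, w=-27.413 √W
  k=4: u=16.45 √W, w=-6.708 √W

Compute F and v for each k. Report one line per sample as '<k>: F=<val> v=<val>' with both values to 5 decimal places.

0: F=165.45365 v=-0.22156
1: F=201.11939 v=-1.24451
2: F=-193.72704 v=-0.56523
3: F=197.48579 v=-0.73204
4: F=93.49639 v=1.20649

k=0: u−w=40.98100, u+w=-1.78900; √(b/2)=4.03733, √(2b)=8.07465; F=4.03733×40.981=165.45365, v=-1.78900/8.07465=-0.22156
k=1: u−w=49.81500, u+w=-10.04900; √(b/2)=4.03733, √(2b)=8.07465; F=4.03733×49.815=201.11939, v=-10.04900/8.07465=-1.24451
k=2: u−w=-47.98400, u+w=-4.56400; √(b/2)=4.03733, √(2b)=8.07465; F=4.03733×(-47.984)=-193.72704, v=-4.56400/8.07465=-0.56523
k=3: u−w=48.91500, u+w=-5.91100; √(b/2)=4.03733, √(2b)=8.07465; F=4.03733×48.915=197.48579, v=-5.91100/8.07465=-0.73204
k=4: u−w=23.15800, u+w=9.74200; √(b/2)=4.03733, √(2b)=8.07465; F=4.03733×23.158=93.49639, v=9.74200/8.07465=1.20649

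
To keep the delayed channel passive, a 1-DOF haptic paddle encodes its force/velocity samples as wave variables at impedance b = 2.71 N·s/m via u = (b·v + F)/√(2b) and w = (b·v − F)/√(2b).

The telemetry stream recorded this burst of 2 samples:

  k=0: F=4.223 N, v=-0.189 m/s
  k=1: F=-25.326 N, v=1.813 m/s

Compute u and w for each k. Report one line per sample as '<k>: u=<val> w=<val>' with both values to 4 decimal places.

0: u=1.5939 w=-2.0339
1: u=-8.7680 w=12.9889

k=0: b·v=2.71×(-0.189)=-0.5122; √(2b)=2.3281; u=(-0.5122+4.223)/2.3281=1.5939, w=(-0.5122−4.223)/2.3281=-2.0339
k=1: b·v=2.71×1.813=4.9132; √(2b)=2.3281; u=(4.9132+(-25.326))/2.3281=-8.7680, w=(4.9132−(-25.326))/2.3281=12.9889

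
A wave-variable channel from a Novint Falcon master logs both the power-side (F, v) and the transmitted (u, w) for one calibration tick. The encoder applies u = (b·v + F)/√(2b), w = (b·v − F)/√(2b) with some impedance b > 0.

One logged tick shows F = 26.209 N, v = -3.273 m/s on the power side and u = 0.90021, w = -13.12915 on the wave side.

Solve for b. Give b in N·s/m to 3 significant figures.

u + w = -12.22894;  u + w = √(2b)·v, so √(2b) = -12.22894/(-3.273) = 3.73631.
b = (√(2b))²/2 = 13.96001/2 = 6.98000.
(Check via u − w = 2F/√(2b): u − w = 14.02936, 2F/√(2b) = 14.02935.)

b = 6.98 N·s/m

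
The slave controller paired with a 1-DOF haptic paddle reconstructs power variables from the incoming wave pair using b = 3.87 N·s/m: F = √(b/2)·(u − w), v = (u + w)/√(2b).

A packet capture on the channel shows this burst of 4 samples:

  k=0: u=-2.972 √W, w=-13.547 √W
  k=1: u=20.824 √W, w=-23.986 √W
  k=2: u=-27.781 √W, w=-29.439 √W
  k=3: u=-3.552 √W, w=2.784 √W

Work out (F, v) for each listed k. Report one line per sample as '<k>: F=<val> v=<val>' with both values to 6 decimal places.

0: F=14.710277 v=-5.937632
1: F=62.332627 v=-1.136557
2: F=2.306349 v=-20.567304
3: F=-8.813647 v=-0.276052

k=0: u−w=10.575000, u+w=-16.519000; √(b/2)=1.391043, √(2b)=2.782086; F=1.391043×10.575=14.710277, v=-16.519000/2.782086=-5.937632
k=1: u−w=44.810000, u+w=-3.162000; √(b/2)=1.391043, √(2b)=2.782086; F=1.391043×44.81=62.332627, v=-3.162000/2.782086=-1.136557
k=2: u−w=1.658000, u+w=-57.220000; √(b/2)=1.391043, √(2b)=2.782086; F=1.391043×1.658=2.306349, v=-57.220000/2.782086=-20.567304
k=3: u−w=-6.336000, u+w=-0.768000; √(b/2)=1.391043, √(2b)=2.782086; F=1.391043×(-6.336)=-8.813647, v=-0.768000/2.782086=-0.276052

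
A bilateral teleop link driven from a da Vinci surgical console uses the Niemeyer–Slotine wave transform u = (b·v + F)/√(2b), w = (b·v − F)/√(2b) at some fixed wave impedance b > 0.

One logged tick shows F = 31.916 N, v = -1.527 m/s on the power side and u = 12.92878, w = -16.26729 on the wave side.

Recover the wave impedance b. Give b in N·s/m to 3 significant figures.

u + w = -3.33851;  u + w = √(2b)·v, so √(2b) = -3.33851/(-1.527) = 2.18632.
b = (√(2b))²/2 = 4.77999/2 = 2.39000.
(Check via u − w = 2F/√(2b): u − w = 29.19607, 2F/√(2b) = 29.19610.)

b = 2.39 N·s/m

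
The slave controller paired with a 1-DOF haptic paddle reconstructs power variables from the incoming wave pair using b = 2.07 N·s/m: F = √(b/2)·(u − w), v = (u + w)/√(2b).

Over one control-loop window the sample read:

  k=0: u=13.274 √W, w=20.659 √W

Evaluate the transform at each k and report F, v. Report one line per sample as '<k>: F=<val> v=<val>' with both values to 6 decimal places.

k=0: u−w=-7.385000, u+w=33.933000; √(b/2)=1.017349, √(2b)=2.034699; F=1.017349×(-7.385)=-7.513126, v=33.933000/2.034699=16.677160

0: F=-7.513126 v=16.677160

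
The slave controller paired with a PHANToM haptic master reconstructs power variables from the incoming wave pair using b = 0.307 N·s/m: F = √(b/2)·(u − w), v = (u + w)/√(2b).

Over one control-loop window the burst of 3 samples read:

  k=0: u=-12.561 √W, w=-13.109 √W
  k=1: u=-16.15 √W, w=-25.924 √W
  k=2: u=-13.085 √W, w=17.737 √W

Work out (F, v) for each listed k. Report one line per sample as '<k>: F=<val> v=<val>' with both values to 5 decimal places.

0: F=0.21470 v=-32.75983
1: F=3.82936 v=-53.69448
2: F=-12.07577 v=5.93684

k=0: u−w=0.54800, u+w=-25.67000; √(b/2)=0.39179, √(2b)=0.78358; F=0.39179×0.548=0.21470, v=-25.67000/0.78358=-32.75983
k=1: u−w=9.77400, u+w=-42.07400; √(b/2)=0.39179, √(2b)=0.78358; F=0.39179×9.774=3.82936, v=-42.07400/0.78358=-53.69448
k=2: u−w=-30.82200, u+w=4.65200; √(b/2)=0.39179, √(2b)=0.78358; F=0.39179×(-30.822)=-12.07577, v=4.65200/0.78358=5.93684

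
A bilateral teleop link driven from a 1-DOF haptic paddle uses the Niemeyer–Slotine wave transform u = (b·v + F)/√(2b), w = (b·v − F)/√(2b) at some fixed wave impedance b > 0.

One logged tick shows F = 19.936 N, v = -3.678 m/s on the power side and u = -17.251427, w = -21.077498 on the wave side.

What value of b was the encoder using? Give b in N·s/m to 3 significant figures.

u + w = -38.328925;  u + w = √(2b)·v, so √(2b) = -38.328925/(-3.678) = 10.421132.
b = (√(2b))²/2 = 108.600001/2 = 54.300000.
(Check via u − w = 2F/√(2b): u − w = 3.826071, 2F/√(2b) = 3.826072.)

b = 54.3 N·s/m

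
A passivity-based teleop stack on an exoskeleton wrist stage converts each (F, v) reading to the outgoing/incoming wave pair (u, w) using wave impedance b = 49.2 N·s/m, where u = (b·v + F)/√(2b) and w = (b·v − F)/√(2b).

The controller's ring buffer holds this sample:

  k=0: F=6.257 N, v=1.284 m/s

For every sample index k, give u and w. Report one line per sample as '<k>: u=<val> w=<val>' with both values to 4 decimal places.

k=0: b·v=49.2×1.284=63.1728; √(2b)=9.9197; u=(63.1728+6.257)/9.9197=6.9992, w=(63.1728−6.257)/9.9197=5.7377

0: u=6.9992 w=5.7377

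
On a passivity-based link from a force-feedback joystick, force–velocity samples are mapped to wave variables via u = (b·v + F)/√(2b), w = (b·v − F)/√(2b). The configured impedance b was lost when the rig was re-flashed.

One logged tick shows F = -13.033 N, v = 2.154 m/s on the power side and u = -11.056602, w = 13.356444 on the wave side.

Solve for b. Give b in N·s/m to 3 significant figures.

u + w = 2.299842;  u + w = √(2b)·v, so √(2b) = 2.299842/2.154 = 1.067708.
b = (√(2b))²/2 = 1.139999/2 = 0.570000.
(Check via u − w = 2F/√(2b): u − w = -24.413046, 2F/√(2b) = -24.413053.)

b = 0.57 N·s/m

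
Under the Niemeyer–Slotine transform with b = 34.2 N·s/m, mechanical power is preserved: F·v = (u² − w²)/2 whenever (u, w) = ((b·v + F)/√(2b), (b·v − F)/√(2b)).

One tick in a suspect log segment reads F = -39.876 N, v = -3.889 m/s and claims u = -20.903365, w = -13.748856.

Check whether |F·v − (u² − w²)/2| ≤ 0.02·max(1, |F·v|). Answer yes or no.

F·v = (-39.876)×(-3.889) = 155.077764 W.
(u² − w²)/2 = (436.950668 − 189.031041)/2 = 123.959814 W.
|Δ| = 31.117950;  2% of max(1, |F·v|) = 3.101555.

no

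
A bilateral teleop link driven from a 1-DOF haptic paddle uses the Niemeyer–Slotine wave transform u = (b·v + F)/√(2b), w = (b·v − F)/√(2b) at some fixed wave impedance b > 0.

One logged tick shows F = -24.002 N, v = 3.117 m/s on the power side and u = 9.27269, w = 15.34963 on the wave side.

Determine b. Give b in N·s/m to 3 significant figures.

b = 31.2 N·s/m

u + w = 24.62232;  u + w = √(2b)·v, so √(2b) = 24.62232/3.117 = 7.89936.
b = (√(2b))²/2 = 62.39996/2 = 31.19998.
(Check via u − w = 2F/√(2b): u − w = -6.07694, 2F/√(2b) = -6.07694.)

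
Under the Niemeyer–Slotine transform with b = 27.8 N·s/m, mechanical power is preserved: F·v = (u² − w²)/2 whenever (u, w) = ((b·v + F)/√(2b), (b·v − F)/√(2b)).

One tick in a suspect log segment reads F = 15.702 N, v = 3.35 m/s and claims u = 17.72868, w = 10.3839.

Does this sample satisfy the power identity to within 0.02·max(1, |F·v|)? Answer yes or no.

no

F·v = 15.702×3.35 = 52.60170 W.
(u² − w²)/2 = (314.30609 − 107.82538)/2 = 103.24036 W.
|Δ| = 50.63866;  2% of max(1, |F·v|) = 1.05203.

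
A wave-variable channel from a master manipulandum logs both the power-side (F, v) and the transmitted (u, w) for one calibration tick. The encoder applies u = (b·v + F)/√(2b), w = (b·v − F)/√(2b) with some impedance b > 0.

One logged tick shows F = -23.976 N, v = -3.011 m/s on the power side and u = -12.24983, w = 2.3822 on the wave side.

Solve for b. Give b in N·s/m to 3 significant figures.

b = 5.37 N·s/m

u + w = -9.8676;  u + w = √(2b)·v, so √(2b) = -9.8676/(-3.011) = 3.2772.
b = (√(2b))²/2 = 10.7400/2 = 5.3700.
(Check via u − w = 2F/√(2b): u − w = -14.6320, 2F/√(2b) = -14.6320.)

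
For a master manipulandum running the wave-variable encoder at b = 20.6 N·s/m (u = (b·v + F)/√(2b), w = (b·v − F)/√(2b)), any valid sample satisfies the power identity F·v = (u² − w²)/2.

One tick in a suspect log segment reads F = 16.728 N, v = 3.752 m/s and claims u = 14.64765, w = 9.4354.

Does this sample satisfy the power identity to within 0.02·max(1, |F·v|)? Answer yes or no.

yes

F·v = 16.728×3.752 = 62.7635 W.
(u² − w²)/2 = (214.5537 − 89.0268)/2 = 62.7634 W.
|Δ| = 0.0000;  2% of max(1, |F·v|) = 1.2553.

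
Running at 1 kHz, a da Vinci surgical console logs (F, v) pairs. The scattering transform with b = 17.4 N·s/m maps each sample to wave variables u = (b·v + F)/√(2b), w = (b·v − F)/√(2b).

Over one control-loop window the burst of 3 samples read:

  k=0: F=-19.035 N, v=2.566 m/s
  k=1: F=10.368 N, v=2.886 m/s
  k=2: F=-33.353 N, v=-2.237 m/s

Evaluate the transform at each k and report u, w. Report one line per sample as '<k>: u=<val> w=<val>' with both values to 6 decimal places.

0: u=4.341878 w=10.795347
1: u=10.270018 w=6.754936
2: u=-12.252065 w=-0.944339

k=0: b·v=17.4×2.566=44.648400; √(2b)=5.899152; u=(44.648400+(-19.035))/5.899152=4.341878, w=(44.648400−(-19.035))/5.899152=10.795347
k=1: b·v=17.4×2.886=50.216400; √(2b)=5.899152; u=(50.216400+10.368)/5.899152=10.270018, w=(50.216400−10.368)/5.899152=6.754936
k=2: b·v=17.4×(-2.237)=-38.923800; √(2b)=5.899152; u=(-38.923800+(-33.353))/5.899152=-12.252065, w=(-38.923800−(-33.353))/5.899152=-0.944339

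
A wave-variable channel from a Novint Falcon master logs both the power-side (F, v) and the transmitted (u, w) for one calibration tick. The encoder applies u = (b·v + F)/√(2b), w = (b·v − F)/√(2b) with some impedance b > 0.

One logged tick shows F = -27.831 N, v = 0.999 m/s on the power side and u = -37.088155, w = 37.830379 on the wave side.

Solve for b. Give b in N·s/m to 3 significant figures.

u + w = 0.742224;  u + w = √(2b)·v, so √(2b) = 0.742224/0.999 = 0.742967.
b = (√(2b))²/2 = 0.552000/2 = 0.276000.
(Check via u − w = 2F/√(2b): u − w = -74.918534, 2F/√(2b) = -74.918539.)

b = 0.276 N·s/m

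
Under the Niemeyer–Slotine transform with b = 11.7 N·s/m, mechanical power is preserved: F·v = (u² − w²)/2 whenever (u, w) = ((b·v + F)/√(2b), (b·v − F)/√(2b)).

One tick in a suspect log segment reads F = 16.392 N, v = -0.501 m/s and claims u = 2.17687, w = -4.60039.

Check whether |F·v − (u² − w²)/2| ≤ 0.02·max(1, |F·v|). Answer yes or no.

F·v = 16.392×(-0.501) = -8.2124 W.
(u² − w²)/2 = (4.7388 − 21.1636)/2 = -8.2124 W.
|Δ| = 0.0000;  2% of max(1, |F·v|) = 0.1642.

yes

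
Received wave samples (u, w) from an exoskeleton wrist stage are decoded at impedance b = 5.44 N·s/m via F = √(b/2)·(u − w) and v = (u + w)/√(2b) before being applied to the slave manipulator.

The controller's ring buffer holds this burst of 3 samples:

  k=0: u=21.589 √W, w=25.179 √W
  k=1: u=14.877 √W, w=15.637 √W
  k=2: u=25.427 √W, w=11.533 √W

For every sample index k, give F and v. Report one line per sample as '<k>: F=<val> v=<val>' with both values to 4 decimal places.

k=0: u−w=-3.5900, u+w=46.7680; √(b/2)=1.6492, √(2b)=3.2985; F=1.6492×(-3.59)=-5.9208, v=46.7680/3.2985=14.1786
k=1: u−w=-0.7600, u+w=30.5140; √(b/2)=1.6492, √(2b)=3.2985; F=1.6492×(-0.76)=-1.2534, v=30.5140/3.2985=9.2509
k=2: u−w=13.8940, u+w=36.9600; √(b/2)=1.6492, √(2b)=3.2985; F=1.6492×13.894=22.9146, v=36.9600/3.2985=11.2051

0: F=-5.9208 v=14.1786
1: F=-1.2534 v=9.2509
2: F=22.9146 v=11.2051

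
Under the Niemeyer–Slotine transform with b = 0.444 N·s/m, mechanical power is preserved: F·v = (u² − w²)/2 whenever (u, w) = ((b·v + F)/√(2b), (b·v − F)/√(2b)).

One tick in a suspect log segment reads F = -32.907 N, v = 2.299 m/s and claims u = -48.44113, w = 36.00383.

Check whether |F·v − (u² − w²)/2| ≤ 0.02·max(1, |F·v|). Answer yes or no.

F·v = (-32.907)×2.299 = -75.6532 W.
(u² − w²)/2 = (2346.5431 − 1296.2758)/2 = 525.1337 W.
|Δ| = 600.7868;  2% of max(1, |F·v|) = 1.5131.

no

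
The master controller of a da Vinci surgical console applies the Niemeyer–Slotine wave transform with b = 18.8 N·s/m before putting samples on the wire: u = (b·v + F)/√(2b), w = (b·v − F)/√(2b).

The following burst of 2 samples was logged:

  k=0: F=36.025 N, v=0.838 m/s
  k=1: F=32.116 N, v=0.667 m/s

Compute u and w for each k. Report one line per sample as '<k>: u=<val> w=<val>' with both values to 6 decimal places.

0: u=8.444289 w=-3.305770
1: u=7.282525 w=-3.192559

k=0: b·v=18.8×0.838=15.754400; √(2b)=6.131884; u=(15.754400+36.025)/6.131884=8.444289, w=(15.754400−36.025)/6.131884=-3.305770
k=1: b·v=18.8×0.667=12.539600; √(2b)=6.131884; u=(12.539600+32.116)/6.131884=7.282525, w=(12.539600−32.116)/6.131884=-3.192559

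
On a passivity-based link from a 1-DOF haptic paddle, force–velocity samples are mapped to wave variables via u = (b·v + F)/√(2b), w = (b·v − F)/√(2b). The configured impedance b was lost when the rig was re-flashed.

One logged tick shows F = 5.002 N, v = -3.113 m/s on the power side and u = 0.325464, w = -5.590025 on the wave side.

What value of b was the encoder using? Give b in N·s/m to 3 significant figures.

u + w = -5.264561;  u + w = √(2b)·v, so √(2b) = -5.264561/(-3.113) = 1.691154.
b = (√(2b))²/2 = 2.860000/2 = 1.430000.
(Check via u − w = 2F/√(2b): u − w = 5.915489, 2F/√(2b) = 5.915489.)

b = 1.43 N·s/m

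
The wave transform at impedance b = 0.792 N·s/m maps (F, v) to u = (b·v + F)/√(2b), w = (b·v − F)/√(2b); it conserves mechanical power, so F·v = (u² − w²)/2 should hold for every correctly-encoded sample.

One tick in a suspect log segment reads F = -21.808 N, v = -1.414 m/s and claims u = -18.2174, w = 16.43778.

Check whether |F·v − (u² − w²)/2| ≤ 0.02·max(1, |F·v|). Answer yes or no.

yes

F·v = (-21.808)×(-1.414) = 30.83651 W.
(u² − w²)/2 = (331.87366 − 270.20061)/2 = 30.83653 W.
|Δ| = 0.00001;  2% of max(1, |F·v|) = 0.61673.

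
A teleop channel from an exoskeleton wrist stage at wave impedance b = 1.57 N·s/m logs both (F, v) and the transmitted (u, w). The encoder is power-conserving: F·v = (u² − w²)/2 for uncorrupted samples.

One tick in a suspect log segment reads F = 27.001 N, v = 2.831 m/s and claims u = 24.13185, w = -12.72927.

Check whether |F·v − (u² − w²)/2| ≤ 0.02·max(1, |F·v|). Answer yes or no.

no

F·v = 27.001×2.831 = 76.4398 W.
(u² − w²)/2 = (582.3462 − 162.0343)/2 = 210.1559 W.
|Δ| = 133.7161;  2% of max(1, |F·v|) = 1.5288.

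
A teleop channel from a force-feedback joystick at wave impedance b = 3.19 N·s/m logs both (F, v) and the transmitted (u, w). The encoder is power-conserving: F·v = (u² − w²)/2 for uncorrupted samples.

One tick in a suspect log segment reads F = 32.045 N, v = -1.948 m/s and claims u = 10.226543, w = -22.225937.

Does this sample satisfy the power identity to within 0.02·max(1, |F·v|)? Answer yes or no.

F·v = 32.045×(-1.948) = -62.423660 W.
(u² − w²)/2 = (104.582182 − 493.992276)/2 = -194.705047 W.
|Δ| = 132.281387;  2% of max(1, |F·v|) = 1.248473.

no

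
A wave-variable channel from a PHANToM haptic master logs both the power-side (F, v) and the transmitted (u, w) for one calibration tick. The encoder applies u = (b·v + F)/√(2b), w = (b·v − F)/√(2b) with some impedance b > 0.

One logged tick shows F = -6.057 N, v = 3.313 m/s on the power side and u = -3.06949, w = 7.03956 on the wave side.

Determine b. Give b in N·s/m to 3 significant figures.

b = 0.718 N·s/m

u + w = 3.97007;  u + w = √(2b)·v, so √(2b) = 3.97007/3.313 = 1.19833.
b = (√(2b))²/2 = 1.43600/2 = 0.71800.
(Check via u − w = 2F/√(2b): u − w = -10.10905, 2F/√(2b) = -10.10906.)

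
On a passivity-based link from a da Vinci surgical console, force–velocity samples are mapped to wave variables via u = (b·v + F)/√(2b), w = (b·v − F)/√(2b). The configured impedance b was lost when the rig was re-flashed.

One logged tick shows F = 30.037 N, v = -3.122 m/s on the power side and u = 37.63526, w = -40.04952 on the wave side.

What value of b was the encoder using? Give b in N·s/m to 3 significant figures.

b = 0.299 N·s/m

u + w = -2.41426;  u + w = √(2b)·v, so √(2b) = -2.41426/(-3.122) = 0.77331.
b = (√(2b))²/2 = 0.59800/2 = 0.29900.
(Check via u − w = 2F/√(2b): u − w = 77.68478, 2F/√(2b) = 77.68469.)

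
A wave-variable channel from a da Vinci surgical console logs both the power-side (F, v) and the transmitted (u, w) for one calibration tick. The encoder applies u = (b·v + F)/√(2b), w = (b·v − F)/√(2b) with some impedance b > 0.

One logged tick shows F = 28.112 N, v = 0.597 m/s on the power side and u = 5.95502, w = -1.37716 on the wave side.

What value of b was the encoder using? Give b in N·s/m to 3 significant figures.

b = 29.4 N·s/m

u + w = 4.5779;  u + w = √(2b)·v, so √(2b) = 4.5779/0.597 = 7.6681.
b = (√(2b))²/2 = 58.7999/2 = 29.3999.
(Check via u − w = 2F/√(2b): u − w = 7.3322, 2F/√(2b) = 7.3322.)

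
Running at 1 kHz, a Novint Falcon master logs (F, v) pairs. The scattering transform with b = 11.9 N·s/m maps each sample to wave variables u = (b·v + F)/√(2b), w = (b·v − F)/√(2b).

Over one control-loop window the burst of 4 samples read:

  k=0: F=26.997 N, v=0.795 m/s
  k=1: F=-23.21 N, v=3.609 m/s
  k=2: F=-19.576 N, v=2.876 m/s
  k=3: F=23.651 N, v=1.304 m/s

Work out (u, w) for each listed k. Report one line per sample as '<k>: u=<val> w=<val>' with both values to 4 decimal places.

k=0: b·v=11.9×0.795=9.4605; √(2b)=4.8785; u=(9.4605+26.997)/4.8785=7.4731, w=(9.4605−26.997)/4.8785=-3.5946
k=1: b·v=11.9×3.609=42.9471; √(2b)=4.8785; u=(42.9471+(-23.21))/4.8785=4.0457, w=(42.9471−(-23.21))/4.8785=13.5609
k=2: b·v=11.9×2.876=34.2244; √(2b)=4.8785; u=(34.2244+(-19.576))/4.8785=3.0026, w=(34.2244−(-19.576))/4.8785=11.0280
k=3: b·v=11.9×1.304=15.5176; √(2b)=4.8785; u=(15.5176+23.651)/4.8785=8.0288, w=(15.5176−23.651)/4.8785=-1.6672

0: u=7.4731 w=-3.5946
1: u=4.0457 w=13.5609
2: u=3.0026 w=11.0280
3: u=8.0288 w=-1.6672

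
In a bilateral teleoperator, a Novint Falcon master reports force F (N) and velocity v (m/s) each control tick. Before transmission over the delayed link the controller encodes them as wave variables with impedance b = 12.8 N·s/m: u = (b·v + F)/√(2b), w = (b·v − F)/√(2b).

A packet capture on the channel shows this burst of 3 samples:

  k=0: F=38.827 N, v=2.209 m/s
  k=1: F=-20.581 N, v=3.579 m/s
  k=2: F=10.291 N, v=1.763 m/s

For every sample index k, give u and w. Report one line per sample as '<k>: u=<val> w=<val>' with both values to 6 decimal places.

0: u=13.262237 w=-2.085483
1: u=4.986556 w=13.121911
2: u=6.494014 w=2.426139

k=0: b·v=12.8×2.209=28.275200; √(2b)=5.059644; u=(28.275200+38.827)/5.059644=13.262237, w=(28.275200−38.827)/5.059644=-2.085483
k=1: b·v=12.8×3.579=45.811200; √(2b)=5.059644; u=(45.811200+(-20.581))/5.059644=4.986556, w=(45.811200−(-20.581))/5.059644=13.121911
k=2: b·v=12.8×1.763=22.566400; √(2b)=5.059644; u=(22.566400+10.291)/5.059644=6.494014, w=(22.566400−10.291)/5.059644=2.426139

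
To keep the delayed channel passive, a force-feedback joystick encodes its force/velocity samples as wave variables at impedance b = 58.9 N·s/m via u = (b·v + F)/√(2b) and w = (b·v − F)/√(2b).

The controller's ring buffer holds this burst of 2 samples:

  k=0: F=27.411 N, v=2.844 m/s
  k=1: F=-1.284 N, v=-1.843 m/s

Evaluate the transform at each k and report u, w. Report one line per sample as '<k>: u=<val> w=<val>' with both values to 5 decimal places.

k=0: b·v=58.9×2.844=167.51160; √(2b)=10.85357; u=(167.51160+27.411)/10.85357=17.95931, w=(167.51160−27.411)/10.85357=12.90825
k=1: b·v=58.9×(-1.843)=-108.55270; √(2b)=10.85357; u=(-108.55270+(-1.284))/10.85357=-10.11987, w=(-108.55270−(-1.284))/10.85357=-9.88326

0: u=17.95931 w=12.90825
1: u=-10.11987 w=-9.88326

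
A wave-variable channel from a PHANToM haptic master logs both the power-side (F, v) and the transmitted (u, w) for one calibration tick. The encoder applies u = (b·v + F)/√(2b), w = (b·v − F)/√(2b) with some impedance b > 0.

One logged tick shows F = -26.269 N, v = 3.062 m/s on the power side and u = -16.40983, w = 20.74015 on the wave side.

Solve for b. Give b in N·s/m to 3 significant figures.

u + w = 4.33032;  u + w = √(2b)·v, so √(2b) = 4.33032/3.062 = 1.41421.
b = (√(2b))²/2 = 2.00000/2 = 1.00000.
(Check via u − w = 2F/√(2b): u − w = -37.14998, 2F/√(2b) = -37.14999.)

b = 1 N·s/m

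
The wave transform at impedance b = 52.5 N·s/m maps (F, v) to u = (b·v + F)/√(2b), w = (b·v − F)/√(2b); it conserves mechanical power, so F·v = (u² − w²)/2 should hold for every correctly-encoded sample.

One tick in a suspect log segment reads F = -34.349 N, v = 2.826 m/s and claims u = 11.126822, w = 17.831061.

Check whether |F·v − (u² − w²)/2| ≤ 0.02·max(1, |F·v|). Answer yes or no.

F·v = (-34.349)×2.826 = -97.070274 W.
(u² − w²)/2 = (123.806168 − 317.946736)/2 = -97.070284 W.
|Δ| = 0.000010;  2% of max(1, |F·v|) = 1.941405.

yes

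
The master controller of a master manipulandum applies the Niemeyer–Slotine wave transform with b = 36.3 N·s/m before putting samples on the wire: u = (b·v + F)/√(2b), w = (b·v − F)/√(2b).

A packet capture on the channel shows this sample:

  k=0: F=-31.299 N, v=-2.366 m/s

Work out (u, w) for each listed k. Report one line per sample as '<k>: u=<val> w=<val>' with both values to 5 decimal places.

0: u=-13.75318 w=-6.40648

k=0: b·v=36.3×(-2.366)=-85.88580; √(2b)=8.52056; u=(-85.88580+(-31.299))/8.52056=-13.75318, w=(-85.88580−(-31.299))/8.52056=-6.40648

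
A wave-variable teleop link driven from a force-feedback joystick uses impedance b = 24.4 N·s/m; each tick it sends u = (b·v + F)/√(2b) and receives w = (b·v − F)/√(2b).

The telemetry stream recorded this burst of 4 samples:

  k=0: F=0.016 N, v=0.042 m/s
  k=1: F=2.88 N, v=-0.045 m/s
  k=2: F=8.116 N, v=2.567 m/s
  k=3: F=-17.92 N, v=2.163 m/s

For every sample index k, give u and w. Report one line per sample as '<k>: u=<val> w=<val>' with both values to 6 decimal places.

0: u=0.148990 w=0.144409
1: u=0.255093 w=-0.569449
2: u=10.127948 w=7.804344
3: u=4.989794 w=10.120275

k=0: b·v=24.4×0.042=1.024800; √(2b)=6.985700; u=(1.024800+0.016)/6.985700=0.148990, w=(1.024800−0.016)/6.985700=0.144409
k=1: b·v=24.4×(-0.045)=-1.098000; √(2b)=6.985700; u=(-1.098000+2.88)/6.985700=0.255093, w=(-1.098000−2.88)/6.985700=-0.569449
k=2: b·v=24.4×2.567=62.634800; √(2b)=6.985700; u=(62.634800+8.116)/6.985700=10.127948, w=(62.634800−8.116)/6.985700=7.804344
k=3: b·v=24.4×2.163=52.777200; √(2b)=6.985700; u=(52.777200+(-17.92))/6.985700=4.989794, w=(52.777200−(-17.92))/6.985700=10.120275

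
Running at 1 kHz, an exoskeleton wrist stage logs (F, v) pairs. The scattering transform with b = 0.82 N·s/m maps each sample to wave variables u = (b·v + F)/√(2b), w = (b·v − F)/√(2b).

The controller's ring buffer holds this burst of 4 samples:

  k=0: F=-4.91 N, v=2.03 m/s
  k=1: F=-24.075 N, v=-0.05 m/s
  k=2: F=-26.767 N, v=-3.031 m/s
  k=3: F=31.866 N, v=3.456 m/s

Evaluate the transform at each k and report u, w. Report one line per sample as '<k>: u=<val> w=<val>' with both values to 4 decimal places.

k=0: b·v=0.82×2.03=1.6646; √(2b)=1.2806; u=(1.6646+(-4.91))/1.2806=-2.5342, w=(1.6646−(-4.91))/1.2806=5.1339
k=1: b·v=0.82×(-0.05)=-0.0410; √(2b)=1.2806; u=(-0.0410+(-24.075))/1.2806=-18.8314, w=(-0.0410−(-24.075))/1.2806=18.7674
k=2: b·v=0.82×(-3.031)=-2.4854; √(2b)=1.2806; u=(-2.4854+(-26.767))/1.2806=-22.8423, w=(-2.4854−(-26.767))/1.2806=18.9607
k=3: b·v=0.82×3.456=2.8339; √(2b)=1.2806; u=(2.8339+31.866)/1.2806=27.0961, w=(2.8339−31.866)/1.2806=-22.6702

0: u=-2.5342 w=5.1339
1: u=-18.8314 w=18.7674
2: u=-22.8423 w=18.9607
3: u=27.0961 w=-22.6702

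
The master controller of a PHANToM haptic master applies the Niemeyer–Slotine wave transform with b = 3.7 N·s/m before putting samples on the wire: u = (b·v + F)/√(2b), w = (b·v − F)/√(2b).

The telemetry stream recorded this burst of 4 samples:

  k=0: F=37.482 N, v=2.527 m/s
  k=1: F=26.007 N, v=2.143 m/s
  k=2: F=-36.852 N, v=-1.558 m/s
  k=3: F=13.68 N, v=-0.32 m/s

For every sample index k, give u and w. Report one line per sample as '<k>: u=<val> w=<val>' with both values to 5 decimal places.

k=0: b·v=3.7×2.527=9.34990; √(2b)=2.72029; u=(9.34990+37.482)/2.72029=17.21575, w=(9.34990−37.482)/2.72029=-10.34157
k=1: b·v=3.7×2.143=7.92910; √(2b)=2.72029; u=(7.92910+26.007)/2.72029=12.47516, w=(7.92910−26.007)/2.72029=-6.64557
k=2: b·v=3.7×(-1.558)=-5.76460; √(2b)=2.72029; u=(-5.76460+(-36.852))/2.72029=-15.66617, w=(-5.76460−(-36.852))/2.72029=11.42796
k=3: b·v=3.7×(-0.32)=-1.18400; √(2b)=2.72029; u=(-1.18400+13.68)/2.72029=4.59362, w=(-1.18400−13.68)/2.72029=-5.46412

0: u=17.21575 w=-10.34157
1: u=12.47516 w=-6.64557
2: u=-15.66617 w=11.42796
3: u=4.59362 w=-5.46412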